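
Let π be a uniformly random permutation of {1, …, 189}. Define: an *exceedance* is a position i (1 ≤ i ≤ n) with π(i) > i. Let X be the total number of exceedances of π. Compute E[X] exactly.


Write X = Σ_{i=1}^{189} X_i, where X_i = 1_{π(i) > i}.
For each fixed i, π(i) is uniform over {1, …, 189} (marginal of a uniform permutation), so P[π(i) > i] = (n − i)/n. Summing: Σ_{i=1}^{189} (n − i)/n = (0 + 1 + … + 188)/189 = 189(189 − 1)/(2·189) = (189 − 1)/2.
Hence E[X] = Σ_{i=1}^{189} (189 − i)/189 = 94 ≈ 94.000000.

E[X] = 94 = 94.000000.


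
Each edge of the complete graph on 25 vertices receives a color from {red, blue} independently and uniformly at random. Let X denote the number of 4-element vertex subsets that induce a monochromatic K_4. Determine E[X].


Let X = Σ_S X_S over the C(25, 4) = 12650 subsets S of size 4, where X_S = 1 if the K_4 on S is monochromatic.
For a fixed S, the K_4 on S has C(4, 2) = 6 edges. P[all 6 edges red] = (1/2)^6, and likewise for blue, so P[monochromatic] = 2·(1/2)^6 = 2^{1 − 6} = 1/32.
Summing: E[X] = C(25, 4) · 2^{1 − 6} = 12650 · 1/32 = 6325/16.
Numerically: E[X] ≈ 395.312500.

E[X] = C(25,4)·2^(1−C(4,2)) = 6325/16 ≈ 395.312500.


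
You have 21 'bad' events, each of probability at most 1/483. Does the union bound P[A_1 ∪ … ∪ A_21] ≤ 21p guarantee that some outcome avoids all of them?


Union bound: P[∪_{i=1}^{21} A_i] ≤ Σ_i P[A_i] ≤ 21·p = 21·(1/483) = 1/23.
Numerically: 1/23 ≈ 0.043478.
Is 1/23 < 1? YES.
Since P[∪ A_i] ≤ 1/23 < 1, the complement has P[∩ A_i^c] ≥ 1 − 1/23 = 22/23 > 0, so some outcome avoids every A_i.

21·p = 1/23 ≈ 0.043478; existence CERTIFIED by the union bound.


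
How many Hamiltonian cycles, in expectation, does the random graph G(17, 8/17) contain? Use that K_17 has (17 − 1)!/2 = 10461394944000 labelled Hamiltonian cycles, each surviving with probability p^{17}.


K_17 has (17 − 1)!/2 = 10461394944000 labelled Hamiltonian cycles.
For each such Hamiltonian cycle H, let X_H = 1 if all 17 edges of H are present in G. Then P[X_H = 1] = p^{17} = (8/17)^{17} = 2251799813685248/827240261886336764177.
Summing the indicators: E[X] = Σ_H E[X_H] = 10461394944000 · p^{17} = 10461394944000 · 2251799813685248/827240261886336764177 = 23556967185786995434586112000/827240261886336764177.
Numerically: E[X] ≈ 2.848e+07.

E[X] = 10461394944000 · (8/17)^{17} = 23556967185786995434586112000/827240261886336764177 ≈ 2.848e+07.


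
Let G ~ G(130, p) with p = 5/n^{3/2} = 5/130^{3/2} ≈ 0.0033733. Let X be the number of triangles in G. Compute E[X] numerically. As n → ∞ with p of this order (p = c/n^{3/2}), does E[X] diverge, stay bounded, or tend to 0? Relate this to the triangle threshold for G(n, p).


Number of potential triangles: C(130, 3) = 357760.
Each occurs with probability p³ ≈ (0.0033733)³ ≈ 3.83852990e-08.
By linearity: E[X] = C(130, 3)·p³ ≈ 357760 · 3.83852990e-08 ≈ 0.013733.
Since α = 3/2 > 1, p = c/n^{3/2} = o(1/n) is below the triangle threshold p ~ 1/n. Asymptotically E[X] ~ (c³/6)·n^{3(1−α)} = (5³/6)·n^{-1.5} → 0, so by Markov's inequality G has no triangles w.h.p.

E[X] ≈ 0.013733; in regime p = Θ(1/n^{3/2}) E[X] tends to 0 (below the triangle threshold p ~ 1/n).


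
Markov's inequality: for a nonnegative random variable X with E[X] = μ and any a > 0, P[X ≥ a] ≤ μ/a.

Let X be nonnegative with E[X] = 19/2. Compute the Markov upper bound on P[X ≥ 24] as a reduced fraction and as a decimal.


μ = E[X] = 19/2, a = 24.
Markov: P[X ≥ 24] ≤ μ/a = (19/2)/24 = 19/48.
Numerically: ≈ 0.396.
(Since a = 24 > μ = 9.500, the bound 19/48 is < 1 and informative.)

P[X ≥ 24] ≤ 19/48 ≈ 0.396.


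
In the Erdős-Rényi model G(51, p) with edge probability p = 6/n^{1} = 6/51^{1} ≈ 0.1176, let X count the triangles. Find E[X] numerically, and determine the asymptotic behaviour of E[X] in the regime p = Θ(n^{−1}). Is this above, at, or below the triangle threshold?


Number of potential triangles: C(51, 3) = 20825.
Each occurs with probability p³ ≈ (0.1176)³ ≈ 1.628333e-03.
By linearity: E[X] = C(51, 3)·p³ ≈ 20825 · 1.628333e-03 ≈ 33.9100.
Here α = 1, so p = 6/n is exactly at the triangle threshold p ~ 1/n. Asymptotically E[X] → c³/6 = 6³/6 = 36 ≈ 36.0000, a bounded constant. In this regime the triangle count is asymptotically Poisson(c³/6).

E[X] ≈ 33.9100; in regime p = Θ(1/n^{1}) E[X] stays bounded (at the triangle threshold p ~ 1/n).


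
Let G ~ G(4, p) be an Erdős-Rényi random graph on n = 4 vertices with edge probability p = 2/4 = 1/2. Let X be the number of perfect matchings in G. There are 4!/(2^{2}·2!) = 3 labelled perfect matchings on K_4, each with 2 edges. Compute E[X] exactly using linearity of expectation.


K_4 has 4!/(2^{2}·2!) = 3 labelled perfect matchings.
For each such perfect matching H, let X_H = 1 if all 2 edges of H are present in G. Then P[X_H = 1] = p^{2} = (1/2)^{2} = 1/4.
By linearity: E[X] = Σ_H E[X_H] = 3 · p^{2} = 3 · 1/4 = 3/4.
Numerically: E[X] ≈ 0.75.

E[X] = 3 · (1/2)^{2} = 3/4 ≈ 0.75.


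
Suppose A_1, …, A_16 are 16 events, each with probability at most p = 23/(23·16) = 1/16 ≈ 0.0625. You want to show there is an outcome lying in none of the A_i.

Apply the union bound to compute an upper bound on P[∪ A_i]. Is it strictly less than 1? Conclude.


Union bound: P[∪_{i=1}^{16} A_i] ≤ Σ_i P[A_i] ≤ 16·p = 16·(1/16) = 1.
Numerically: 1 ≈ 1.0000.
Is 1 < 1? NO.
Since the bound 1 is ≥ 1, the union bound is uninformative here; it does NOT by itself certify existence.

16·p = 1 ≈ 1.0000; existence NOT certified by the union bound.


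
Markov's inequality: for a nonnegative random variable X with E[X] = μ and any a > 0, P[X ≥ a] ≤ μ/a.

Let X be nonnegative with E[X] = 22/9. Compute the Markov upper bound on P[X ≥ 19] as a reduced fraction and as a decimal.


μ = E[X] = 22/9, a = 19.
Markov: P[X ≥ 19] ≤ μ/a = (22/9)/19 = 22/171.
Numerically: ≈ 0.12865.
(Since a = 19 > μ = 2.44444, the bound 22/171 is < 1 and informative.)

P[X ≥ 19] ≤ 22/171 ≈ 0.12865.


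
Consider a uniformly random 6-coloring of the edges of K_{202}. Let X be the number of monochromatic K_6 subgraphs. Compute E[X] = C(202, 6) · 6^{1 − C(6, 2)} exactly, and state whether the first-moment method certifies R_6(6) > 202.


E[X] = C(202, 6) · 6^{1 − 15} = 87544611330 · 6^{−14} = 87544611330/78364164096.
As a reduced fraction: E[X] = 14590768555/13060694016 ≈ 1.1171511.
Is E[X] < 1? NO.
Since E[X] ≥ 1, the first-moment bound is inconclusive at n = 202; it does NOT by itself certify R_6(6) > 202.

E[X] = 14590768555/13060694016 ≈ 1.1171511; E[X] ≥ 1; first-moment method inconclusive here.


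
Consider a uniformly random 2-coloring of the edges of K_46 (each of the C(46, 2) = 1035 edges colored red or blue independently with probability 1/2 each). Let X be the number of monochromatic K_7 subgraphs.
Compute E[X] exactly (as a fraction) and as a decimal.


Let X = Σ_S X_S over the C(46, 7) = 53524680 subsets S of size 7, where X_S = 1 if the K_7 on S is monochromatic.
For a fixed S, the K_7 on S has C(7, 2) = 21 edges. P[all 21 edges red] = (1/2)^21, and likewise for blue, so P[monochromatic] = 2·(1/2)^21 = 2^{1 − 21} = 1/1048576.
By linearity of expectation: E[X] = C(46, 7) · 2^{1 − 21} = 53524680 · 1/1048576 = 6690585/131072.
Numerically: E[X] ≈ 51.045.

E[X] = C(46,7)·2^(1−C(7,2)) = 6690585/131072 ≈ 51.045.


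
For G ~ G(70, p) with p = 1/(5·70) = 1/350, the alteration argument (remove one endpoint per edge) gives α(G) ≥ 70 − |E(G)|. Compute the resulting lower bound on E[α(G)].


E[|E(G)|] = C(70, 2)·p = 2415 · (1/350) = 69/10.
E[α(G)] ≥ n − E[|E(G)|] = 70 − 69/10 = 631/10.
Numerically: ≈ 63.100.
(This is only a lower bound; the true E[α(G)] may be larger.)

E[α(G)] ≥ 631/10 ≈ 63.100.


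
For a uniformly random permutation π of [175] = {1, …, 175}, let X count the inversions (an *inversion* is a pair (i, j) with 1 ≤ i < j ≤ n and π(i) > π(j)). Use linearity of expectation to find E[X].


Write X = Σ X_I over the C(175, 2) = 15225 pairs i < j, with X_I the indicator of one inversion.
There are 15225 indicators.
For each fixed pair i < j, the values π(i) and π(j) are two distinct elements of {1, …, 175} in uniformly random order; by symmetry P[π(i) > π(j)] = 1/2.
By linearity: E[X] = 15225 · (1/2) = C(175, 2) · (1/2) = 15225/2 = 15225/2 ≈ 7612.50000.

E[X] = 15225/2 = 7612.50000.


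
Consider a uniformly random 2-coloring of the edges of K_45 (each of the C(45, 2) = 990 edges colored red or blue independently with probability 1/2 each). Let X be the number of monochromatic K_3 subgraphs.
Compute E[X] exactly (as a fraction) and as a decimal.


Let X = Σ_S X_S over the C(45, 3) = 14190 subsets S of size 3, where X_S = 1 if the K_3 on S is monochromatic.
For a fixed S, the K_3 on S has C(3, 2) = 3 edges. P[all 3 edges red] = (1/2)^3, and likewise for blue, so P[monochromatic] = 2·(1/2)^3 = 2^{1 − 3} = 1/4.
By linearity: E[X] = C(45, 3) · 2^{1 − 3} = 14190 · 1/4 = 7095/2.
Numerically: E[X] ≈ 3547.50000.

E[X] = C(45,3)·2^(1−C(3,2)) = 7095/2 ≈ 3547.50000.


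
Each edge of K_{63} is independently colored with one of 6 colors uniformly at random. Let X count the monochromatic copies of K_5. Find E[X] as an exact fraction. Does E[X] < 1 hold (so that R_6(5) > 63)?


E[X] = C(63, 5) · 6^{1 − 10} = 7028847 · 6^{−9} = 7028847/10077696.
As a reduced fraction: E[X] = 780983/1119744 ≈ 0.697.
Is E[X] < 1? YES.
Since E[X] < 1, there exists a 6-coloring of K_{63} with no monochromatic K_5; hence R_6(5) > 63.

E[X] = 780983/1119744 ≈ 0.697; E[X] < 1, so R_6(5) > 63.


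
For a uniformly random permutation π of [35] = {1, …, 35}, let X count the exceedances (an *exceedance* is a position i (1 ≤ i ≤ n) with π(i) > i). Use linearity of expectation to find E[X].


Write X = Σ_{i=1}^{35} X_i, where X_i = 1_{π(i) > i}.
For each fixed i, π(i) is uniform over {1, …, 35} (marginal of a uniform permutation), so P[π(i) > i] = (n − i)/n. Summing: Σ_{i=1}^{35} (n − i)/n = (0 + 1 + … + 34)/35 = 35(35 − 1)/(2·35) = (35 − 1)/2.
Hence E[X] = Σ_{i=1}^{35} (35 − i)/35 = 17 ≈ 17.00000.

E[X] = 17 = 17.00000.


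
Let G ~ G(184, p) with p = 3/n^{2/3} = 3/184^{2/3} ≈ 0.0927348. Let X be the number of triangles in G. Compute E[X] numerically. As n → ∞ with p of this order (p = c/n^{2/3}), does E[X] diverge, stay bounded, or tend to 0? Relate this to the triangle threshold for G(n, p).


Number of potential triangles: C(184, 3) = 1021384.
Each occurs with probability p³ ≈ (0.0927348)³ ≈ 7.97495274e-04.
By linearity: E[X] = C(184, 3)·p³ ≈ 1021384 · 7.97495274e-04 ≈ 814.548913.
Since α = 2/3 < 1, p = c/n^{2/3} ≫ 1/n is above the triangle threshold p ~ 1/n. Asymptotically E[X] ~ (c³/6)·n^{3(1−α)} = (3³/6)·n^{1} → ∞; triangles are abundant w.h.p.

E[X] ≈ 814.548913; in regime p = Θ(1/n^{2/3}) E[X] diverges (above the triangle threshold p ~ 1/n).


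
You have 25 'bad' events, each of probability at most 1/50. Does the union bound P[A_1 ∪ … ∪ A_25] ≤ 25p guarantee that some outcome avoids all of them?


Union bound: P[∪_{i=1}^{25} A_i] ≤ Σ_i P[A_i] ≤ 25·p = 25·(1/50) = 1/2.
Numerically: 1/2 ≈ 0.50000.
Is 1/2 < 1? YES.
Since P[∪ A_i] ≤ 1/2 < 1, the complement has P[∩ A_i^c] ≥ 1 − 1/2 = 1/2 > 0, so some outcome avoids every A_i.

25·p = 1/2 ≈ 0.50000; existence CERTIFIED by the union bound.


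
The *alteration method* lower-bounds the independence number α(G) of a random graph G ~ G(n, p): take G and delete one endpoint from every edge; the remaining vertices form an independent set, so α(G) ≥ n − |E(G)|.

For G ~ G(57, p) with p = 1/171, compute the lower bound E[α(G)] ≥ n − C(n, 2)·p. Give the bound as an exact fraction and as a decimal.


E[|E(G)|] = C(57, 2)·p = 1596 · (1/171) = 28/3.
E[α(G)] ≥ n − E[|E(G)|] = 57 − 28/3 = 143/3.
Numerically: ≈ 47.6667.
(This is only a lower bound; the true E[α(G)] may be larger.)

E[α(G)] ≥ 143/3 ≈ 47.6667.


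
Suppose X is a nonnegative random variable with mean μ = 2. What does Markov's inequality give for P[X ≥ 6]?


μ = E[X] = 2, a = 6.
Markov: P[X ≥ 6] ≤ μ/a = (2)/6 = 1/3.
Numerically: ≈ 0.333333.
(Since a = 6 > μ = 2.000000, the bound 1/3 is < 1 and informative.)

P[X ≥ 6] ≤ 1/3 ≈ 0.333333.


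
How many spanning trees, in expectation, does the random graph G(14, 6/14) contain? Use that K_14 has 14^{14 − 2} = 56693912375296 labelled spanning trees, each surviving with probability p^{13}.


K_14 has 14^{14 − 2} = 56693912375296 labelled spanning trees.
For each such spanning tree H, let X_H = 1 if all 13 edges of H are present in G. Then P[X_H = 1] = p^{13} = (3/7)^{13} = 1594323/96889010407.
Summing the indicators: E[X] = Σ_H E[X_H] = 56693912375296 · p^{13} = 56693912375296 · 1594323/96889010407 = 6530347008/7.
Numerically: E[X] ≈ 9.3291e+08.

E[X] = 56693912375296 · (3/7)^{13} = 6530347008/7 ≈ 9.3291e+08.


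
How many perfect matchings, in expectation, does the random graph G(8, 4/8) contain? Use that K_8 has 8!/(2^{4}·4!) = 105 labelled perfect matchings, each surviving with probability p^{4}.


K_8 has 8!/(2^{4}·4!) = 105 labelled perfect matchings.
For each such perfect matching H, let X_H = 1 if all 4 edges of H are present in G. Then P[X_H = 1] = p^{4} = (1/2)^{4} = 1/16.
Summing the indicators: E[X] = Σ_H E[X_H] = 105 · p^{4} = 105 · 1/16 = 105/16.
Numerically: E[X] ≈ 6.5625.

E[X] = 105 · (1/2)^{4} = 105/16 ≈ 6.5625.


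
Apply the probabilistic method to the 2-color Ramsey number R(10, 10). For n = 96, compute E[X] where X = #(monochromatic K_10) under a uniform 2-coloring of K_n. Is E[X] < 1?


E[X] = C(96, 10) · 2^{1 − 45} = 11279926456656 · 2^{−44} = 11279926456656/17592186044416.
As a reduced fraction: E[X] = 704995403541/1099511627776 ≈ 0.6411896.
Is E[X] < 1? YES.
Since E[X] < 1, there exists a 2-coloring of K_{96} with no monochromatic K_10; hence R(10, 10) > 96.

E[X] = 704995403541/1099511627776 ≈ 0.6411896; E[X] < 1, so R(10, 10) > 96.


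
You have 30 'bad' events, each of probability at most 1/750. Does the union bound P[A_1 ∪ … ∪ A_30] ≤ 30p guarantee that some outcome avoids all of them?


Union bound: P[∪_{i=1}^{30} A_i] ≤ Σ_i P[A_i] ≤ 30·p = 30·(1/750) = 1/25.
Numerically: 1/25 ≈ 0.040.
Is 1/25 < 1? YES.
Since P[∪ A_i] ≤ 1/25 < 1, the complement has P[∩ A_i^c] ≥ 1 − 1/25 = 24/25 > 0, so some outcome avoids every A_i.

30·p = 1/25 ≈ 0.040; existence CERTIFIED by the union bound.


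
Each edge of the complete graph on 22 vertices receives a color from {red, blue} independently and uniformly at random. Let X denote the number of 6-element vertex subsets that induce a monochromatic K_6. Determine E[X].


Let X = Σ_S X_S over the C(22, 6) = 74613 subsets S of size 6, where X_S = 1 if the K_6 on S is monochromatic.
For a fixed S, the K_6 on S has C(6, 2) = 15 edges. P[all 15 edges red] = (1/2)^15, and likewise for blue, so P[monochromatic] = 2·(1/2)^15 = 2^{1 − 15} = 1/16384.
Summing: E[X] = C(22, 6) · 2^{1 − 15} = 74613 · 1/16384 = 74613/16384.
Numerically: E[X] ≈ 4.554016.

E[X] = C(22,6)·2^(1−C(6,2)) = 74613/16384 ≈ 4.554016.


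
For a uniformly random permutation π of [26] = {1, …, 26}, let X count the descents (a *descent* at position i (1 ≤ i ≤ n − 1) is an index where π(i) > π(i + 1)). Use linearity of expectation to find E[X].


Write X = Σ X_I over i = 1, …, 25, with X_I the indicator of one descent.
There are 25 indicators.
For each fixed i, the pair (π(i), π(i+1)) is a uniformly random ordered pair of distinct values from {1, …, 26}; by symmetry P[π(i) > π(i+1)] = 1/2.
By linearity: E[X] = 25 · (1/2) = (26 − 1) · (1/2) = 25/2 ≈ 12.50000.

E[X] = 25/2 = 12.50000.


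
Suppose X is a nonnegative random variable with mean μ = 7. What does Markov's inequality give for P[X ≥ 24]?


μ = E[X] = 7, a = 24.
Markov: P[X ≥ 24] ≤ μ/a = (7)/24 = 7/24.
Numerically: ≈ 0.291667.
(Since a = 24 > μ = 7.000000, the bound 7/24 is < 1 and informative.)

P[X ≥ 24] ≤ 7/24 ≈ 0.291667.


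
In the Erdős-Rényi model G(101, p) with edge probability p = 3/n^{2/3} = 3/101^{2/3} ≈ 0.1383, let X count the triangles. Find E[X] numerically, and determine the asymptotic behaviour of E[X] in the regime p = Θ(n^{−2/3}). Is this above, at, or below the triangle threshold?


Number of potential triangles: C(101, 3) = 166650.
Each occurs with probability p³ ≈ (0.1383)³ ≈ 2.646799e-03.
By linearity: E[X] = C(101, 3)·p³ ≈ 166650 · 2.646799e-03 ≈ 441.0891.
Since α = 2/3 < 1, p = c/n^{2/3} ≫ 1/n is above the triangle threshold p ~ 1/n. Asymptotically E[X] ~ (c³/6)·n^{3(1−α)} = (3³/6)·n^{1} → ∞; triangles are abundant w.h.p.

E[X] ≈ 441.0891; in regime p = Θ(1/n^{2/3}) E[X] diverges (above the triangle threshold p ~ 1/n).


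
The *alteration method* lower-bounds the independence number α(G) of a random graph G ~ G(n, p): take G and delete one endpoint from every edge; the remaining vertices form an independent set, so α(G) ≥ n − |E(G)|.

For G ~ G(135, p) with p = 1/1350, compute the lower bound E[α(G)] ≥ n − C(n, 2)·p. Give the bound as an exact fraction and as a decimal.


E[|E(G)|] = C(135, 2)·p = 9045 · (1/1350) = 67/10.
E[α(G)] ≥ n − E[|E(G)|] = 135 − 67/10 = 1283/10.
Numerically: ≈ 128.300.
(This is only a lower bound; the true E[α(G)] may be larger.)

E[α(G)] ≥ 1283/10 ≈ 128.300.


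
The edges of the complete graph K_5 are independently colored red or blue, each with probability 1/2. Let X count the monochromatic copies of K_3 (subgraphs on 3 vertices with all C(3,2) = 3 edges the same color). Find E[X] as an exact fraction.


Let X = Σ_S X_S over the C(5, 3) = 10 subsets S of size 3, where X_S = 1 if the K_3 on S is monochromatic.
For a fixed S, the K_3 on S has C(3, 2) = 3 edges. P[all 3 edges red] = (1/2)^3, and likewise for blue, so P[monochromatic] = 2·(1/2)^3 = 2^{1 − 3} = 1/4.
Summing: E[X] = C(5, 3) · 2^{1 − 3} = 10 · 1/4 = 5/2.
Numerically: E[X] ≈ 2.50000.

E[X] = C(5,3)·2^(1−C(3,2)) = 5/2 ≈ 2.50000.


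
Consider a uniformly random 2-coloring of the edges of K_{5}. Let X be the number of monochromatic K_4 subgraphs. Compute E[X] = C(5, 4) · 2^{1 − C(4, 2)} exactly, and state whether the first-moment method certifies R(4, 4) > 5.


E[X] = C(5, 4) · 2^{1 − 6} = 5 · 2^{−5} = 5/32.
As a reduced fraction: E[X] = 5/32 ≈ 0.156250.
Is E[X] < 1? YES.
Since E[X] < 1, there exists a 2-coloring of K_{5} with no monochromatic K_4; hence R(4, 4) > 5.

E[X] = 5/32 ≈ 0.156250; E[X] < 1, so R(4, 4) > 5.


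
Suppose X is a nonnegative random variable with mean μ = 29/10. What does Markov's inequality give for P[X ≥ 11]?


μ = E[X] = 29/10, a = 11.
Markov: P[X ≥ 11] ≤ μ/a = (29/10)/11 = 29/110.
Numerically: ≈ 0.264.
(Since a = 11 > μ = 2.900, the bound 29/110 is < 1 and informative.)

P[X ≥ 11] ≤ 29/110 ≈ 0.264.


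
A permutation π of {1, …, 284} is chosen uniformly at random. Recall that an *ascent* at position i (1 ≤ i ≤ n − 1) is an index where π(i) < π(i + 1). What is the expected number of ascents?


Write X = Σ X_I over i = 1, …, 283, with X_I the indicator of one ascent.
There are 283 indicators.
For each fixed i, the pair (π(i), π(i+1)) is a uniformly random ordered pair of distinct values from {1, …, 284}; by symmetry P[π(i) < π(i+1)] = 1/2.
By linearity: E[X] = 283 · (1/2) = (284 − 1) · (1/2) = 283/2 ≈ 141.500.

E[X] = 283/2 = 141.500.


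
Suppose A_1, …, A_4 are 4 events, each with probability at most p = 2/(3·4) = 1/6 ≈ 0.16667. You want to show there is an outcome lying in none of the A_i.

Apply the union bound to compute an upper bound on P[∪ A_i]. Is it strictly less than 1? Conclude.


Union bound: P[∪_{i=1}^{4} A_i] ≤ Σ_i P[A_i] ≤ 4·p = 4·(1/6) = 2/3.
Numerically: 2/3 ≈ 0.66667.
Is 2/3 < 1? YES.
Since P[∪ A_i] ≤ 2/3 < 1, the complement has P[∩ A_i^c] ≥ 1 − 2/3 = 1/3 > 0, so some outcome avoids every A_i.

4·p = 2/3 ≈ 0.66667; existence CERTIFIED by the union bound.


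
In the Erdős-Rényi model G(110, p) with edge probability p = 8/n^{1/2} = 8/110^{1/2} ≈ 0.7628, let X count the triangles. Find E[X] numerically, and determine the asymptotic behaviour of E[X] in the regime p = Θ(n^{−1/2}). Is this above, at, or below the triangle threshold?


Number of potential triangles: C(110, 3) = 215820.
Each occurs with probability p³ ≈ (0.7628)³ ≈ 4.437935e-01.
By linearity: E[X] = C(110, 3)·p³ ≈ 215820 · 4.437935e-01 ≈ 95779.5123.
Since α = 1/2 < 1, p = c/n^{1/2} ≫ 1/n is above the triangle threshold p ~ 1/n. Asymptotically E[X] ~ (c³/6)·n^{3(1−α)} = (8³/6)·n^{1.5} → ∞; triangles are abundant w.h.p.

E[X] ≈ 95779.5123; in regime p = Θ(1/n^{1/2}) E[X] diverges (above the triangle threshold p ~ 1/n).


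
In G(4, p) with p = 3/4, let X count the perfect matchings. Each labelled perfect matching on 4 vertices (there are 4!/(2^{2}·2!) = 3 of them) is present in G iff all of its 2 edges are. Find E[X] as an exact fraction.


K_4 has 4!/(2^{2}·2!) = 3 labelled perfect matchings.
For each such perfect matching H, let X_H = 1 if all 2 edges of H are present in G. Then P[X_H = 1] = p^{2} = (3/4)^{2} = 9/16.
By linearity: E[X] = Σ_H E[X_H] = 3 · p^{2} = 3 · 9/16 = 27/16.
Numerically: E[X] ≈ 1.69.

E[X] = 3 · (3/4)^{2} = 27/16 ≈ 1.69.


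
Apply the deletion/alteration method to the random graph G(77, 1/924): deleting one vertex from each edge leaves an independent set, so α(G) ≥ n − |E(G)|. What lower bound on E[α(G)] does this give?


E[|E(G)|] = C(77, 2)·p = 2926 · (1/924) = 19/6.
E[α(G)] ≥ n − E[|E(G)|] = 77 − 19/6 = 443/6.
Numerically: ≈ 73.83333.
(This is only a lower bound; the true E[α(G)] may be larger.)

E[α(G)] ≥ 443/6 ≈ 73.83333.


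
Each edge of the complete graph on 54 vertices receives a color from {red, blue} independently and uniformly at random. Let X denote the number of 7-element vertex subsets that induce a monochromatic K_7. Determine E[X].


Let X = Σ_S X_S over the C(54, 7) = 177100560 subsets S of size 7, where X_S = 1 if the K_7 on S is monochromatic.
For a fixed S, the K_7 on S has C(7, 2) = 21 edges. P[all 21 edges red] = (1/2)^21, and likewise for blue, so P[monochromatic] = 2·(1/2)^21 = 2^{1 − 21} = 1/1048576.
By linearity of expectation: E[X] = C(54, 7) · 2^{1 − 21} = 177100560 · 1/1048576 = 11068785/65536.
Numerically: E[X] ≈ 168.89626.

E[X] = C(54,7)·2^(1−C(7,2)) = 11068785/65536 ≈ 168.89626.


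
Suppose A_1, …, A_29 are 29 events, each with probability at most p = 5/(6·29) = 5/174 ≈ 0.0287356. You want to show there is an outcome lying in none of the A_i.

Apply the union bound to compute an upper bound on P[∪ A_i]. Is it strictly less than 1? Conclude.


Union bound: P[∪_{i=1}^{29} A_i] ≤ Σ_i P[A_i] ≤ 29·p = 29·(5/174) = 5/6.
Numerically: 5/6 ≈ 0.8333333.
Is 5/6 < 1? YES.
Since P[∪ A_i] ≤ 5/6 < 1, the complement has P[∩ A_i^c] ≥ 1 − 5/6 = 1/6 > 0, so some outcome avoids every A_i.

29·p = 5/6 ≈ 0.8333333; existence CERTIFIED by the union bound.


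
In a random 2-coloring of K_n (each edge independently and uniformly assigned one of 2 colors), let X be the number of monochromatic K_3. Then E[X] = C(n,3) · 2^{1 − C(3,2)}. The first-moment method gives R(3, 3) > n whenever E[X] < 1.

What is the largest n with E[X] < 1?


We need C(n, 3) · 2^{1 − 3} < 1, i.e. C(n, 3) < 2^{3 − 1} = 4.
Check values of n near the boundary:
  n = 3: C(3, 3) = 1; 1 < 4? YES
  n = 4: C(4, 3) = 4; 4 < 4? NO
  n = 5: C(5, 3) = 10; 10 < 4? NO
  n = 6: C(6, 3) = 20; 20 < 4? NO
The largest n with C(n, 3) < 4 is n = 3 (where E[X] = 1/4 ≈ 0.250). Hence R(3, 3) > 3, i.e. R(3, 3) ≥ 4.

Largest n = 3; hence R(3, 3) > 3.


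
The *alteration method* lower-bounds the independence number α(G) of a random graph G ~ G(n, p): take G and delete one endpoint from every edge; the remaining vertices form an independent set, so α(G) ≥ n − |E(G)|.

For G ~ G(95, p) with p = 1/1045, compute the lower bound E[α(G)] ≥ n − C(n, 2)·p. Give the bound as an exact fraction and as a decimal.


E[|E(G)|] = C(95, 2)·p = 4465 · (1/1045) = 47/11.
E[α(G)] ≥ n − E[|E(G)|] = 95 − 47/11 = 998/11.
Numerically: ≈ 90.727.
(This is only a lower bound; the true E[α(G)] may be larger.)

E[α(G)] ≥ 998/11 ≈ 90.727.


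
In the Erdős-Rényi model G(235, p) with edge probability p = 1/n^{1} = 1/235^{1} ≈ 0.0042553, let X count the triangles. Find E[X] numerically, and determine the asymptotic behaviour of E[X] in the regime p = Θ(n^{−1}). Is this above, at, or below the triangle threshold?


Number of potential triangles: C(235, 3) = 2135445.
Each occurs with probability p³ ≈ (0.0042553)³ ≈ 7.7054217e-08.
By linearity: E[X] = C(235, 3)·p³ ≈ 2135445 · 7.7054217e-08 ≈ 0.16455.
Here α = 1, so p = 1/n is exactly at the triangle threshold p ~ 1/n. Asymptotically E[X] → c³/6 = 1³/6 = 1/6 ≈ 0.16667, a bounded constant. In this regime the triangle count is asymptotically Poisson(c³/6).

E[X] ≈ 0.16455; in regime p = Θ(1/n^{1}) E[X] stays bounded (at the triangle threshold p ~ 1/n).


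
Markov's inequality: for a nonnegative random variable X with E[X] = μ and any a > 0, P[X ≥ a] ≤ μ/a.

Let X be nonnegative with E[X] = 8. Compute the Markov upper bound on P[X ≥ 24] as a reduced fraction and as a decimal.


μ = E[X] = 8, a = 24.
Markov: P[X ≥ 24] ≤ μ/a = (8)/24 = 1/3.
Numerically: ≈ 0.33333.
(Since a = 24 > μ = 8.00000, the bound 1/3 is < 1 and informative.)

P[X ≥ 24] ≤ 1/3 ≈ 0.33333.


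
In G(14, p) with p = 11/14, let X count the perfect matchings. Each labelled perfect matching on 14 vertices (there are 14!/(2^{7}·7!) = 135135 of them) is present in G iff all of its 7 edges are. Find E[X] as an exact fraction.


K_14 has 14!/(2^{7}·7!) = 135135 labelled perfect matchings.
For each such perfect matching H, let X_H = 1 if all 7 edges of H are present in G. Then P[X_H = 1] = p^{7} = (11/14)^{7} = 19487171/105413504.
By linearity: E[X] = Σ_H E[X_H] = 135135 · p^{7} = 135135 · 19487171/105413504 = 376199836155/15059072.
Numerically: E[X] ≈ 2.498e+04.

E[X] = 135135 · (11/14)^{7} = 376199836155/15059072 ≈ 2.498e+04.


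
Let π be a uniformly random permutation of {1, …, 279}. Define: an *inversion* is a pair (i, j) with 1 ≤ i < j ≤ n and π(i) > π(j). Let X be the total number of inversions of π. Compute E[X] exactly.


Write X = Σ X_I over the C(279, 2) = 38781 pairs i < j, with X_I the indicator of one inversion.
There are 38781 indicators.
For each fixed pair i < j, the values π(i) and π(j) are two distinct elements of {1, …, 279} in uniformly random order; by symmetry P[π(i) > π(j)] = 1/2.
By linearity: E[X] = 38781 · (1/2) = C(279, 2) · (1/2) = 38781/2 = 38781/2 ≈ 19390.500.

E[X] = 38781/2 = 19390.500.


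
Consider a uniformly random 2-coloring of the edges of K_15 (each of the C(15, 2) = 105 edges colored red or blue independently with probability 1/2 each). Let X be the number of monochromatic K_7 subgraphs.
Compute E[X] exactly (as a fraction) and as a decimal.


Let X = Σ_S X_S over the C(15, 7) = 6435 subsets S of size 7, where X_S = 1 if the K_7 on S is monochromatic.
For a fixed S, the K_7 on S has C(7, 2) = 21 edges. P[all 21 edges red] = (1/2)^21, and likewise for blue, so P[monochromatic] = 2·(1/2)^21 = 2^{1 − 21} = 1/1048576.
By linearity: E[X] = C(15, 7) · 2^{1 − 21} = 6435 · 1/1048576 = 6435/1048576.
Numerically: E[X] ≈ 0.0061.

E[X] = C(15,7)·2^(1−C(7,2)) = 6435/1048576 ≈ 0.0061.


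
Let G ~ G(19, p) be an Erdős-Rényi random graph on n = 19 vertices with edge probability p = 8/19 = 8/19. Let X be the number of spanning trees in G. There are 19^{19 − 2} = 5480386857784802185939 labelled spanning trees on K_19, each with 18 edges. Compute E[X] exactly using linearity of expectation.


K_19 has 19^{19 − 2} = 5480386857784802185939 labelled spanning trees.
For each such spanning tree H, let X_H = 1 if all 18 edges of H are present in G. Then P[X_H = 1] = p^{18} = (8/19)^{18} = 18014398509481984/104127350297911241532841.
Summing the indicators: E[X] = Σ_H E[X_H] = 5480386857784802185939 · p^{18} = 5480386857784802185939 · 18014398509481984/104127350297911241532841 = 18014398509481984/19.
Numerically: E[X] ≈ 9.4813e+14.

E[X] = 5480386857784802185939 · (8/19)^{18} = 18014398509481984/19 ≈ 9.4813e+14.


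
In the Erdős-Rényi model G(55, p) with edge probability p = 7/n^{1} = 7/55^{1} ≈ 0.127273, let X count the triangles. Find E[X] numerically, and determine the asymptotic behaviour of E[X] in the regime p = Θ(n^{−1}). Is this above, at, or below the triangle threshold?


Number of potential triangles: C(55, 3) = 26235.
Each occurs with probability p³ ≈ (0.127273)³ ≈ 2.06160781e-03.
By linearity: E[X] = C(55, 3)·p³ ≈ 26235 · 2.06160781e-03 ≈ 54.086281.
Here α = 1, so p = 7/n is exactly at the triangle threshold p ~ 1/n. Asymptotically E[X] → c³/6 = 7³/6 = 343/6 ≈ 57.166667, a bounded constant. In this regime the triangle count is asymptotically Poisson(c³/6).

E[X] ≈ 54.086281; in regime p = Θ(1/n^{1}) E[X] stays bounded (at the triangle threshold p ~ 1/n).


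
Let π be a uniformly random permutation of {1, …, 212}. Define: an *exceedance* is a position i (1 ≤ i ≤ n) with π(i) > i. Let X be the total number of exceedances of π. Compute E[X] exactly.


Write X = Σ_{i=1}^{212} X_i, where X_i = 1_{π(i) > i}.
For each fixed i, π(i) is uniform over {1, …, 212} (marginal of a uniform permutation), so P[π(i) > i] = (n − i)/n. Summing: Σ_{i=1}^{212} (n − i)/n = (0 + 1 + … + 211)/212 = 212(212 − 1)/(2·212) = (212 − 1)/2.
Hence E[X] = Σ_{i=1}^{212} (212 − i)/212 = 211/2 ≈ 105.50000.

E[X] = 211/2 = 105.50000.


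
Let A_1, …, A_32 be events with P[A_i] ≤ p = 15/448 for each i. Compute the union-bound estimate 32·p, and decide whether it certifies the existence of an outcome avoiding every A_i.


Union bound: P[∪_{i=1}^{32} A_i] ≤ Σ_i P[A_i] ≤ 32·p = 32·(15/448) = 15/14.
Numerically: 15/14 ≈ 1.0714286.
Is 15/14 < 1? NO.
Since the bound 15/14 is ≥ 1, the union bound is uninformative here; it does NOT by itself certify existence.

32·p = 15/14 ≈ 1.0714286; existence NOT certified by the union bound.


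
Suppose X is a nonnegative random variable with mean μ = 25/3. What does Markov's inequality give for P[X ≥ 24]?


μ = E[X] = 25/3, a = 24.
Markov: P[X ≥ 24] ≤ μ/a = (25/3)/24 = 25/72.
Numerically: ≈ 0.34722.
(Since a = 24 > μ = 8.33333, the bound 25/72 is < 1 and informative.)

P[X ≥ 24] ≤ 25/72 ≈ 0.34722.


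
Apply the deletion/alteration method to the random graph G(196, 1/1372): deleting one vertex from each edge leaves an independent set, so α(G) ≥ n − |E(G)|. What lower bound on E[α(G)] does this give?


E[|E(G)|] = C(196, 2)·p = 19110 · (1/1372) = 195/14.
E[α(G)] ≥ n − E[|E(G)|] = 196 − 195/14 = 2549/14.
Numerically: ≈ 182.0714.
(This is only a lower bound; the true E[α(G)] may be larger.)

E[α(G)] ≥ 2549/14 ≈ 182.0714.


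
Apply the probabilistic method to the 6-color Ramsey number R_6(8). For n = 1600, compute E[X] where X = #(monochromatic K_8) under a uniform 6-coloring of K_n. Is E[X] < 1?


E[X] = C(1600, 8) · 6^{1 − 28} = 1046712188466516943800 · 6^{−27} = 1046712188466516943800/1023490369077469249536.
As a reduced fraction: E[X] = 4845889761419059925/4738381338321616896 ≈ 1.02269.
Is E[X] < 1? NO.
Since E[X] ≥ 1, the first-moment bound is inconclusive at n = 1600; it does NOT by itself certify R_6(8) > 1600.

E[X] = 4845889761419059925/4738381338321616896 ≈ 1.02269; E[X] ≥ 1; first-moment method inconclusive here.


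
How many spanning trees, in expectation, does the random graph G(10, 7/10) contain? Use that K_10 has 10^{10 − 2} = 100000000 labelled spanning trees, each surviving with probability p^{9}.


K_10 has 10^{10 − 2} = 100000000 labelled spanning trees.
For each such spanning tree H, let X_H = 1 if all 9 edges of H are present in G. Then P[X_H = 1] = p^{9} = (7/10)^{9} = 40353607/1000000000.
By linearity of expectation: E[X] = Σ_H E[X_H] = 100000000 · p^{9} = 100000000 · 40353607/1000000000 = 40353607/10.
Numerically: E[X] ≈ 4.03536e+06.

E[X] = 100000000 · (7/10)^{9} = 40353607/10 ≈ 4.03536e+06.


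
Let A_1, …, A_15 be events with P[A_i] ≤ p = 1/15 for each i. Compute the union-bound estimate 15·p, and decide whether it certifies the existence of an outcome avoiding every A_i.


Union bound: P[∪_{i=1}^{15} A_i] ≤ Σ_i P[A_i] ≤ 15·p = 15·(1/15) = 1.
Numerically: 1 ≈ 1.00000.
Is 1 < 1? NO.
Since the bound 1 is ≥ 1, the union bound is uninformative here; it does NOT by itself certify existence.

15·p = 1 ≈ 1.00000; existence NOT certified by the union bound.


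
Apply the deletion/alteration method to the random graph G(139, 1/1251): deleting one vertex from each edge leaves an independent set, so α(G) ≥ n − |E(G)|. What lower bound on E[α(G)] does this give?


E[|E(G)|] = C(139, 2)·p = 9591 · (1/1251) = 23/3.
E[α(G)] ≥ n − E[|E(G)|] = 139 − 23/3 = 394/3.
Numerically: ≈ 131.333.
(This is only a lower bound; the true E[α(G)] may be larger.)

E[α(G)] ≥ 394/3 ≈ 131.333.


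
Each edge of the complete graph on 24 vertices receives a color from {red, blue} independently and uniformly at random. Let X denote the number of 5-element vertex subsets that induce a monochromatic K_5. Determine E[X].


Let X = Σ_S X_S over the C(24, 5) = 42504 subsets S of size 5, where X_S = 1 if the K_5 on S is monochromatic.
For a fixed S, the K_5 on S has C(5, 2) = 10 edges. P[all 10 edges red] = (1/2)^10, and likewise for blue, so P[monochromatic] = 2·(1/2)^10 = 2^{1 − 10} = 1/512.
By linearity: E[X] = C(24, 5) · 2^{1 − 10} = 42504 · 1/512 = 5313/64.
Numerically: E[X] ≈ 83.016.

E[X] = C(24,5)·2^(1−C(5,2)) = 5313/64 ≈ 83.016.


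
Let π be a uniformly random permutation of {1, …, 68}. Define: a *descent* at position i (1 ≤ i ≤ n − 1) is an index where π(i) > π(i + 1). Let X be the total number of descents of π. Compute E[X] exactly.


Write X = Σ X_I over i = 1, …, 67, with X_I the indicator of one descent.
There are 67 indicators.
For each fixed i, the pair (π(i), π(i+1)) is a uniformly random ordered pair of distinct values from {1, …, 68}; by symmetry P[π(i) > π(i+1)] = 1/2.
By linearity: E[X] = 67 · (1/2) = (68 − 1) · (1/2) = 67/2 ≈ 33.50000.

E[X] = 67/2 = 33.50000.


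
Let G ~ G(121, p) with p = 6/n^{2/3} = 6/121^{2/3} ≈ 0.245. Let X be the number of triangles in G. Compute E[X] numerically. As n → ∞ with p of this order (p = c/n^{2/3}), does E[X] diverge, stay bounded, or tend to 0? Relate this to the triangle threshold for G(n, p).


Number of potential triangles: C(121, 3) = 287980.
Each occurs with probability p³ ≈ (0.245)³ ≈ 1.47531e-02.
By linearity: E[X] = C(121, 3)·p³ ≈ 287980 · 1.47531e-02 ≈ 4248.595.
Since α = 2/3 < 1, p = c/n^{2/3} ≫ 1/n is above the triangle threshold p ~ 1/n. Asymptotically E[X] ~ (c³/6)·n^{3(1−α)} = (6³/6)·n^{1} → ∞; triangles are abundant w.h.p.

E[X] ≈ 4248.595; in regime p = Θ(1/n^{2/3}) E[X] diverges (above the triangle threshold p ~ 1/n).


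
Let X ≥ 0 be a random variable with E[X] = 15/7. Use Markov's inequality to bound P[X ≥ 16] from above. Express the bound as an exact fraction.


μ = E[X] = 15/7, a = 16.
Markov: P[X ≥ 16] ≤ μ/a = (15/7)/16 = 15/112.
Numerically: ≈ 0.134.
(Since a = 16 > μ = 2.143, the bound 15/112 is < 1 and informative.)

P[X ≥ 16] ≤ 15/112 ≈ 0.134.


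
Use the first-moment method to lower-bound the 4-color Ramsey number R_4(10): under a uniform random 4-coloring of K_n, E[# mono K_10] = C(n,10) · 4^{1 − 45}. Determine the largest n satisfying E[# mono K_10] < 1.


We need C(n, 10) · 4^{1 − 45} < 1, i.e. C(n, 10) < 4^{45 − 1} = 309485009821345068724781056.
Check values of n near the boundary:
  n = 2017: C(2017, 10) = 300324964434452596180990448; 300324964434452596180990448 < 309485009821345068724781056? YES
  n = 2018: C(2018, 10) = 301820606687612220663963508; 301820606687612220663963508 < 309485009821345068724781056? YES
  n = 2019: C(2019, 10) = 303322949179835278009229628; 303322949179835278009229628 < 309485009821345068724781056? YES
  n = 2020: C(2020, 10) = 304832018578739931133653656; 304832018578739931133653656 < 309485009821345068724781056? YES
  n = 2021: C(2021, 10) = 306347841644770462864800616; 306347841644770462864800616 < 309485009821345068724781056? YES
  n = 2022: C(2022, 10) = 307870445231474093395937796; 307870445231474093395937796 < 309485009821345068724781056? YES
  n = 2023: C(2023, 10) = 309399856285778485315440716; 309399856285778485315440716 < 309485009821345068724781056? YES
  n = 2024: C(2024, 10) = 310936101848269937576192656; 310936101848269937576192656 < 309485009821345068724781056? NO
  n = 2025: C(2025, 10) = 312479209053472269772600560; 312479209053472269772600560 < 309485009821345068724781056? NO
The largest n with C(n, 10) < 309485009821345068724781056 is n = 2023 (where E[X] = 77349964071444621328860179/77371252455336267181195264 ≈ 0.999725). Hence R_4(10) > 2023, i.e. R_4(10) ≥ 2024.

Largest n = 2023; hence R_4(10) > 2023.


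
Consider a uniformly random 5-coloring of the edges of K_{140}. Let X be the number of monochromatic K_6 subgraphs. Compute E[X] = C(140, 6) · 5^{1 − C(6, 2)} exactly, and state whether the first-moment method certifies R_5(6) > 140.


E[X] = C(140, 6) · 5^{1 − 15} = 9381724380 · 5^{−14} = 9381724380/6103515625.
As a reduced fraction: E[X] = 1876344876/1220703125 ≈ 1.53710.
Is E[X] < 1? NO.
Since E[X] ≥ 1, the first-moment bound is inconclusive at n = 140; it does NOT by itself certify R_5(6) > 140.

E[X] = 1876344876/1220703125 ≈ 1.53710; E[X] ≥ 1; first-moment method inconclusive here.


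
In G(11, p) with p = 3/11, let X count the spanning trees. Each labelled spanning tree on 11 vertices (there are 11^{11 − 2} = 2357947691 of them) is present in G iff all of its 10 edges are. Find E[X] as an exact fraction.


K_11 has 11^{11 − 2} = 2357947691 labelled spanning trees.
For each such spanning tree H, let X_H = 1 if all 10 edges of H are present in G. Then P[X_H = 1] = p^{10} = (3/11)^{10} = 59049/25937424601.
By linearity: E[X] = Σ_H E[X_H] = 2357947691 · p^{10} = 2357947691 · 59049/25937424601 = 59049/11.
Numerically: E[X] ≈ 5.37e+03.

E[X] = 2357947691 · (3/11)^{10} = 59049/11 ≈ 5.37e+03.


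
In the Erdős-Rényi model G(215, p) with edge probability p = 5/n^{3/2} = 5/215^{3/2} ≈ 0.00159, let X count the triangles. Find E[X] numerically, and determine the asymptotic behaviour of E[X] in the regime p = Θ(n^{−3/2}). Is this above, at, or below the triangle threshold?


Number of potential triangles: C(215, 3) = 1633355.
Each occurs with probability p³ ≈ (0.00159)³ ≈ 3.98967e-09.
By linearity: E[X] = C(215, 3)·p³ ≈ 1633355 · 3.98967e-09 ≈ 0.007.
Since α = 3/2 > 1, p = c/n^{3/2} = o(1/n) is below the triangle threshold p ~ 1/n. Asymptotically E[X] ~ (c³/6)·n^{3(1−α)} = (5³/6)·n^{-1.5} → 0, so by Markov's inequality G has no triangles w.h.p.

E[X] ≈ 0.007; in regime p = Θ(1/n^{3/2}) E[X] tends to 0 (below the triangle threshold p ~ 1/n).


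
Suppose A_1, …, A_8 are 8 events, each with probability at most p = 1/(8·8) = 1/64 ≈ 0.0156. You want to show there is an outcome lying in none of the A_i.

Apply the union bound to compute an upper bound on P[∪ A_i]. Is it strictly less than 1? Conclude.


Union bound: P[∪_{i=1}^{8} A_i] ≤ Σ_i P[A_i] ≤ 8·p = 8·(1/64) = 1/8.
Numerically: 1/8 ≈ 0.1250.
Is 1/8 < 1? YES.
Since P[∪ A_i] ≤ 1/8 < 1, the complement has P[∩ A_i^c] ≥ 1 − 1/8 = 7/8 > 0, so some outcome avoids every A_i.

8·p = 1/8 ≈ 0.1250; existence CERTIFIED by the union bound.
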